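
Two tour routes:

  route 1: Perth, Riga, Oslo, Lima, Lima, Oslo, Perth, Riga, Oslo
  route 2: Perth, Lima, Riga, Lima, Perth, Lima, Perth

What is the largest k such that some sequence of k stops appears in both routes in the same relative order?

One common subsequence of length 5: Perth at route 1[1]=route 2[1], then Riga at route 1[2]=route 2[3], then Lima at route 1[4]=route 2[4], then Lima at route 1[5]=route 2[6], then Perth at route 1[7]=route 2[7]. Since dp[9][7] = 5, nothing longer is possible.

5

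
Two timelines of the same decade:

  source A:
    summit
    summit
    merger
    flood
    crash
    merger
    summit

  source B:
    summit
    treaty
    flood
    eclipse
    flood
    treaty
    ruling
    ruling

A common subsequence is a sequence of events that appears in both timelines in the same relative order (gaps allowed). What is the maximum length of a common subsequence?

2

Pick summit (source A #1, source B #1) → flood (source A #4, source B #5); all 2 events appear in both, in order. dp[7][8] = 2 confirms this is the maximum.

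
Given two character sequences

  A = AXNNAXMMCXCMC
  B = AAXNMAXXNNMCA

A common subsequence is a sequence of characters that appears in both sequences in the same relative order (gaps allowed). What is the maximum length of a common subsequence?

8

Pick A [1,2], X [2,3], N [3,4], A [5,6], X [6,7], X [10,8], M [12,11], C [13,12]; all 8 characters appear in both, in order. dp[13][13] = 8 confirms this is the maximum.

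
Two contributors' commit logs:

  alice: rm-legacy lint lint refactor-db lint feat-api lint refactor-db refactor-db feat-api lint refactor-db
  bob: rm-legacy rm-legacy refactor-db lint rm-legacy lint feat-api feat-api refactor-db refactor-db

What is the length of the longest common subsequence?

6

Pick rm-legacy at alice[1]=bob[2] → lint at alice[2]=bob[4] → lint at alice[3]=bob[6] → feat-api at alice[6]=bob[8] → refactor-db at alice[9]=bob[9] → refactor-db at alice[12]=bob[10]; all 6 commits appear in both, in order. The LCS DP gives dp[12][10] = 6, so this is optimal.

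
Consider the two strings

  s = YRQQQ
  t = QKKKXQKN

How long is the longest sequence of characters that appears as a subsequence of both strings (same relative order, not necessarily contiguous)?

Match Q [3,1] → Q [4,6] — 2 characters in the same relative order in both. dp[5][8] = 2 confirms this is the maximum.

2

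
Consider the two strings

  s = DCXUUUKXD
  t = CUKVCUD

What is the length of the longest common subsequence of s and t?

Pick C (s #2, t #1), then U (s #4, t #2), then U (s #6, t #6), then D (s #9, t #7); all 4 characters appear in both, in order. The LCS DP gives dp[9][7] = 4, so this is optimal.

4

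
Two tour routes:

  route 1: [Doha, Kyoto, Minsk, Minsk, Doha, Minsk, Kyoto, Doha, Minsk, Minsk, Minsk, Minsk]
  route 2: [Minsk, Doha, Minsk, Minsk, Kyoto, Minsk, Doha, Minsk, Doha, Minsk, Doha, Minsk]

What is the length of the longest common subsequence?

8

Pick Doha (route 1 #1, route 2 #2) → Kyoto (route 1 #2, route 2 #5) → Minsk (route 1 #3, route 2 #6) → Minsk (route 1 #4, route 2 #8) → Doha (route 1 #5, route 2 #9) → Minsk (route 1 #6, route 2 #10) → Doha (route 1 #8, route 2 #11) → Minsk (route 1 #12, route 2 #12); all 8 stops appear in both, in order, and the DP table's final entry dp[12][12] is also 8, so no common subsequence is longer.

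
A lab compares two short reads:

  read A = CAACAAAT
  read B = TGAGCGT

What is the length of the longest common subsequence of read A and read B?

3

Match A [2,3] → C [4,5] → T [8,7] — 3 bases in the same relative order in both. Since dp[8][7] = 3, nothing longer is possible.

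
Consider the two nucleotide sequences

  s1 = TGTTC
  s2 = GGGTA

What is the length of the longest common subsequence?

2

One common subsequence of length 2: G [2,3]; then T [3,4]. Since dp[5][5] = 2, nothing longer is possible.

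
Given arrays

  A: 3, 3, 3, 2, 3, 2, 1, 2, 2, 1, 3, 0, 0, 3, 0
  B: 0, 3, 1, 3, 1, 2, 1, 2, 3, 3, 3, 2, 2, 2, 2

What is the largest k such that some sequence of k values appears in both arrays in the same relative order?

7

Pick 3 [1,9] → 3 [2,10] → 3 [3,11] → 2 [4,12] → 2 [6,13] → 2 [8,14] → 2 [9,15]; all 7 values appear in both, in order, and the DP table's final entry dp[15][15] is also 7, so no common subsequence is longer.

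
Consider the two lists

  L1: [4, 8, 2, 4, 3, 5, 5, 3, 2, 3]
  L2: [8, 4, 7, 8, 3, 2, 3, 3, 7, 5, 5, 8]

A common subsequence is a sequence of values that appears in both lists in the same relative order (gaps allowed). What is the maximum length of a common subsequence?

6

Let dp[i][j] be the LCS length of the first i values of L1 and the first j values of L2. dp[i][j] = dp[i-1][j-1]+1 when the i-th and j-th values match, else max(dp[i-1][j], dp[i][j-1]).
    ·  8  4  7  8  3  2  3  3  7  5  5  8
 ·  0  0  0  0  0  0  0  0  0  0  0  0  0
 4  0  0  1  1  1  1  1  1  1  1  1  1  1
 8  0  1  1  1  2  2  2  2  2  2  2  2  2
 2  0  1  1  1  2  2  3  3  3  3  3  3  3
 4  0  1  2  2  2  2  3  3  3  3  3  3  3
 3  0  1  2  2  2  3  3  4  4  4  4  4  4
 5  0  1  2  2  2  3  3  4  4  4  5  5  5
 5  0  1  2  2  2  3  3  4  4  4  5  6  6
 3  0  1  2  2  2  3  3  4  5  5  5  6  6
 2  0  1  2  2  2  3  4  4  5  5  5  6  6
 3  0  1  2  2  2  3  4  5  5  5  5  6  6
dp[10][12] = 6. One LCS (by backtracking along matches): 4, 8, 2, 3, 5, 5.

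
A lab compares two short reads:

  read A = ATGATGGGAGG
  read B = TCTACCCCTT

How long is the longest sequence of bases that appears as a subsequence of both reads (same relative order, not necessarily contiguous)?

Match A at read A[1]=read B[4], then T at read A[2]=read B[9], then T at read A[5]=read B[10] — 3 bases in the same relative order in both. Since dp[11][10] = 3, nothing longer is possible.

3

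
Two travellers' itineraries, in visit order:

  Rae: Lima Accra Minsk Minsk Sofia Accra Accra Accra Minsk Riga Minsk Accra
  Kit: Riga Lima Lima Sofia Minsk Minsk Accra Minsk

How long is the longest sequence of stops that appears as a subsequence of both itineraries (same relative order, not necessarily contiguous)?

Pick Lima (Rae #1, Kit #3), then Minsk (Rae #3, Kit #5), then Minsk (Rae #4, Kit #6), then Accra (Rae #8, Kit #7), then Minsk (Rae #11, Kit #8); all 5 stops appear in both, in order, and the DP table's final entry dp[12][8] is also 5, so no common subsequence is longer.

5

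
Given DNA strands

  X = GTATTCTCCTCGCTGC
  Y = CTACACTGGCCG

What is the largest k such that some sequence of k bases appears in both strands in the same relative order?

Taking T (X #2, Y #2); then A (X #3, Y #3); then C (X #6, Y #4); then C (X #9, Y #6); then T (X #10, Y #7); then C (X #11, Y #10); then C (X #13, Y #11); then G (X #15, Y #12) gives a common subsequence of length 8. Since dp[16][12] = 8, nothing longer is possible.

8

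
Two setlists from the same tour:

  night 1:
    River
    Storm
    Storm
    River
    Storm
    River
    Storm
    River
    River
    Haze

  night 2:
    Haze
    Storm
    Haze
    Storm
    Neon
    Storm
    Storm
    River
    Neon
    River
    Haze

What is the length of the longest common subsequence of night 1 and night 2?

7

One common subsequence of length 7: Storm (night 1 #2, night 2 #2) → Storm (night 1 #3, night 2 #4) → Storm (night 1 #5, night 2 #6) → Storm (night 1 #7, night 2 #7) → River (night 1 #8, night 2 #8) → River (night 1 #9, night 2 #10) → Haze (night 1 #10, night 2 #11). dp[10][11] = 7 confirms this is the maximum.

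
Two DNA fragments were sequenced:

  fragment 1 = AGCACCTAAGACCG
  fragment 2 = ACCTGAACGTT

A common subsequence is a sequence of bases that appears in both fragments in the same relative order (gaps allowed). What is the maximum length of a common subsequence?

8

Match A (fragment 1 #4, fragment 2 #1) → C (fragment 1 #5, fragment 2 #2) → C (fragment 1 #6, fragment 2 #3) → T (fragment 1 #7, fragment 2 #4) → A (fragment 1 #9, fragment 2 #6) → A (fragment 1 #11, fragment 2 #7) → C (fragment 1 #13, fragment 2 #8) → G (fragment 1 #14, fragment 2 #9) — 8 bases in the same relative order in both. dp[14][11] = 8 confirms this is the maximum.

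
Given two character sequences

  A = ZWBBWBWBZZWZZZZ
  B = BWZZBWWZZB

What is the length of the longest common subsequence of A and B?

Taking B at A[4]=B[1], W at A[5]=B[2], B at A[6]=B[5], W at A[7]=B[6], W at A[11]=B[7], Z at A[12]=B[8], Z at A[13]=B[9] gives a common subsequence of length 7, and the DP table's final entry dp[15][10] is also 7, so no common subsequence is longer.

7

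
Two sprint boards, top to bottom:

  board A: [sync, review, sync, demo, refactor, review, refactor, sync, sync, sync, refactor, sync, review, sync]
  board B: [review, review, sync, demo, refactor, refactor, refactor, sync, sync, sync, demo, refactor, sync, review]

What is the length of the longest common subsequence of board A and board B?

11

Pick review at board A[2]=board B[2]; then sync at board A[3]=board B[3]; then demo at board A[4]=board B[4]; then refactor at board A[5]=board B[6]; then refactor at board A[7]=board B[7]; then sync at board A[8]=board B[8]; then sync at board A[9]=board B[9]; then sync at board A[10]=board B[10]; then refactor at board A[11]=board B[12]; then sync at board A[12]=board B[13]; then review at board A[13]=board B[14]; all 11 tasks appear in both, in order. The LCS DP gives dp[14][14] = 11, so this is optimal.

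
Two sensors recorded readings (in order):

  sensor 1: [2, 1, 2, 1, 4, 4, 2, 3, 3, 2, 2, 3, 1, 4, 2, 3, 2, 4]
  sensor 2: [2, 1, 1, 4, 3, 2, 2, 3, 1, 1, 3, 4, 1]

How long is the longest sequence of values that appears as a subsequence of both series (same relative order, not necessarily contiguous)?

Match 2 (sensor 1 #1, sensor 2 #1), 1 (sensor 1 #2, sensor 2 #2), 1 (sensor 1 #4, sensor 2 #3), 4 (sensor 1 #6, sensor 2 #4), 3 (sensor 1 #9, sensor 2 #5), 2 (sensor 1 #10, sensor 2 #6), 2 (sensor 1 #11, sensor 2 #7), 3 (sensor 1 #12, sensor 2 #8), 1 (sensor 1 #13, sensor 2 #10), 3 (sensor 1 #16, sensor 2 #11), 4 (sensor 1 #18, sensor 2 #12) — 11 values in the same relative order in both. Since dp[18][13] = 11, nothing longer is possible.

11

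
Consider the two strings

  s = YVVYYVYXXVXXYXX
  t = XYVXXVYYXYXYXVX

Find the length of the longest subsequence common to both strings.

Taking Y at s[1]=t[2]; then V at s[2]=t[3]; then V at s[3]=t[6]; then Y at s[4]=t[7]; then Y at s[5]=t[8]; then Y at s[7]=t[10]; then X at s[8]=t[11]; then X at s[9]=t[13]; then V at s[10]=t[14]; then X at s[15]=t[15] gives a common subsequence of length 10. Since dp[15][15] = 10, nothing longer is possible.

10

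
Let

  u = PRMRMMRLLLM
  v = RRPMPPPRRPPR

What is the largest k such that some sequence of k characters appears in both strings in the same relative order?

One common subsequence of length 4: P at u[1]=v[7]; then R at u[2]=v[8]; then R at u[4]=v[9]; then R at u[7]=v[12]. The LCS DP gives dp[11][12] = 4, so this is optimal.

4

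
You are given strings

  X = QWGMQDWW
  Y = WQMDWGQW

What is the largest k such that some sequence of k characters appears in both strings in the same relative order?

5

Taking Q (X #1, Y #2), W (X #2, Y #5), G (X #3, Y #6), Q (X #5, Y #7), W (X #8, Y #8) gives a common subsequence of length 5. The LCS DP gives dp[8][8] = 5, so this is optimal.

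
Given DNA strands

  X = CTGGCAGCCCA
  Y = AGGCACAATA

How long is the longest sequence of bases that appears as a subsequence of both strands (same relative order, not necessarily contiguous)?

Pick G at X[3]=Y[2], G at X[4]=Y[3], C at X[5]=Y[4], A at X[6]=Y[5], C at X[8]=Y[6], A at X[11]=Y[10]; all 6 bases appear in both, in order. Since dp[11][10] = 6, nothing longer is possible.

6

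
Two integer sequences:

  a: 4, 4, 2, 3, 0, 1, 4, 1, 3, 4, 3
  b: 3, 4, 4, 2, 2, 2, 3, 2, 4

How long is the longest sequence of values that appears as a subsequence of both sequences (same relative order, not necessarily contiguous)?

Let dp[i][j] be the LCS length of the first i values of a and the first j values of b. dp[i][j] = dp[i-1][j-1]+1 when the i-th and j-th values match, else max(dp[i-1][j], dp[i][j-1]).
    ·  3  4  4  2  2  2  3  2  4
 ·  0  0  0  0  0  0  0  0  0  0
 4  0  0  1  1  1  1  1  1  1  1
 4  0  0  1  2  2  2  2  2  2  2
 2  0  0  1  2  3  3  3  3  3  3
 3  0  1  1  2  3  3  3  4  4  4
 0  0  1  1  2  3  3  3  4  4  4
 1  0  1  1  2  3  3  3  4  4  4
 4  0  1  2  2  3  3  3  4  4  5
 1  0  1  2  2  3  3  3  4  4  5
 3  0  1  2  2  3  3  3  4  4  5
 4  0  1  2  3  3  3  3  4  4  5
 3  0  1  2  3  3  3  3  4  4  5
dp[11][9] = 5. One LCS (by backtracking along matches): 4, 4, 2, 3, 4.

5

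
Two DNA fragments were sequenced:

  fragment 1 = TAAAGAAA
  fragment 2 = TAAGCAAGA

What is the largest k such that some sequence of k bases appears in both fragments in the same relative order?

7

Pick T (fragment 1 #1, fragment 2 #1) → A (fragment 1 #3, fragment 2 #2) → A (fragment 1 #4, fragment 2 #3) → G (fragment 1 #5, fragment 2 #4) → A (fragment 1 #6, fragment 2 #6) → A (fragment 1 #7, fragment 2 #7) → A (fragment 1 #8, fragment 2 #9); all 7 bases appear in both, in order. Since dp[8][9] = 7, nothing longer is possible.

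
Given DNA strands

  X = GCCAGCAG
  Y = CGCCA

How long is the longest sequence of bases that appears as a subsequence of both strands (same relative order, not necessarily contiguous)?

4

Let dp[i][j] be the LCS length of the first i bases of X and the first j bases of Y. dp[i][j] = dp[i-1][j-1]+1 when the i-th and j-th bases match, else max(dp[i-1][j], dp[i][j-1]).
    ·  C  G  C  C  A
 ·  0  0  0  0  0  0
 G  0  0  1  1  1  1
 C  0  1  1  2  2  2
 C  0  1  1  2  3  3
 A  0  1  1  2  3  4
 G  0  1  2  2  3  4
 C  0  1  2  3  3  4
 A  0  1  2  3  3  4
 G  0  1  2  3  3  4
dp[8][5] = 4. One LCS (by backtracking along matches): GCCA.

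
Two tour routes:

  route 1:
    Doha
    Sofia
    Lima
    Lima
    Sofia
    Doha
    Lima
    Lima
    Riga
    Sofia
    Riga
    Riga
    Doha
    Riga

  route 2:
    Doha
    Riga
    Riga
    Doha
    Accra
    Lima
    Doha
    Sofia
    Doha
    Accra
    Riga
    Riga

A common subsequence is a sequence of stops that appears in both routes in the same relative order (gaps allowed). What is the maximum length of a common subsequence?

Match Doha at route 1[1]=route 2[4], Lima at route 1[3]=route 2[6], Sofia at route 1[5]=route 2[8], Doha at route 1[6]=route 2[9], Riga at route 1[12]=route 2[11], Riga at route 1[14]=route 2[12] — 6 stops in the same relative order in both. dp[14][12] = 6 confirms this is the maximum.

6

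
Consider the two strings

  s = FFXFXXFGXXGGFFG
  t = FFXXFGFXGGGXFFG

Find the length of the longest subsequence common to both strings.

12

One common subsequence of length 12: F (s #2, t #1); then F (s #4, t #2); then X (s #5, t #3); then X (s #6, t #4); then F (s #7, t #5); then G (s #8, t #6); then X (s #9, t #8); then G (s #11, t #10); then G (s #12, t #11); then F (s #13, t #13); then F (s #14, t #14); then G (s #15, t #15). Since dp[15][15] = 12, nothing longer is possible.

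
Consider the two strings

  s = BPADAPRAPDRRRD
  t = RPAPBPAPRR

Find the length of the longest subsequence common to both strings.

7

Let dp[i][j] be the LCS length of the first i characters of s and the first j characters of t. dp[i][j] = dp[i-1][j-1]+1 when the i-th and j-th characters match, else max(dp[i-1][j], dp[i][j-1]).
    ·  R  P  A  P  B  P  A  P  R  R
 ·  0  0  0  0  0  0  0  0  0  0  0
 B  0  0  0  0  0  1  1  1  1  1  1
 P  0  0  1  1  1  1  2  2  2  2  2
 A  0  0  1  2  2  2  2  3  3  3  3
 D  0  0  1  2  2  2  2  3  3  3  3
 A  0  0  1  2  2  2  2  3  3  3  3
 P  0  0  1  2  3  3  3  3  4  4  4
 R  0  1  1  2  3  3  3  3  4  5  5
 A  0  1  1  2  3  3  3  4  4  5  5
 P  0  1  2  2  3  3  4  4  5  5  5
 D  0  1  2  2  3  3  4  4  5  5  5
 R  0  1  2  2  3  3  4  4  5  6  6
 R  0  1  2  2  3  3  4  4  5  6  7
 R  0  1  2  2  3  3  4  4  5  6  7
 D  0  1  2  2  3  3  4  4  5  6  7
dp[14][10] = 7. One LCS (by backtracking along matches): PAPAPRR.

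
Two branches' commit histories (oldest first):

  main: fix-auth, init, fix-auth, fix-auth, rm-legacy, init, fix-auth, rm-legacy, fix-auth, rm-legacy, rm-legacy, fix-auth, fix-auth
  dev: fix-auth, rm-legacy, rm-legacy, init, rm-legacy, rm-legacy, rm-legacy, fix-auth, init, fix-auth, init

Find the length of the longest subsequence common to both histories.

Match fix-auth [1,1], then rm-legacy [5,3], then init [6,4], then rm-legacy [8,5], then rm-legacy [10,6], then rm-legacy [11,7], then fix-auth [12,8], then fix-auth [13,10] — 8 commits in the same relative order in both. Since dp[13][11] = 8, nothing longer is possible.

8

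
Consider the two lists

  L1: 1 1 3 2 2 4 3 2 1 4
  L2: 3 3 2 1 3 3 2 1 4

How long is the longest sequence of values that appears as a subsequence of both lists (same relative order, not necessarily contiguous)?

Pick 1 (L1 #2, L2 #4), 3 (L1 #3, L2 #5), 3 (L1 #7, L2 #6), 2 (L1 #8, L2 #7), 1 (L1 #9, L2 #8), 4 (L1 #10, L2 #9); all 6 values appear in both, in order. dp[10][9] = 6 confirms this is the maximum.

6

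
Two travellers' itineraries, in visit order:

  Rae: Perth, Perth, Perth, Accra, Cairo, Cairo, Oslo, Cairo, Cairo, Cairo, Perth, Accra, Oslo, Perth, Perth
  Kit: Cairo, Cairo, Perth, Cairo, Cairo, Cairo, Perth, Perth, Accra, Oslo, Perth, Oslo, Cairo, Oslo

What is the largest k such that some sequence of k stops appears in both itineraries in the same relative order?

Match Cairo at Rae[5]=Kit[1], then Cairo at Rae[6]=Kit[2], then Cairo at Rae[8]=Kit[4], then Cairo at Rae[9]=Kit[5], then Cairo at Rae[10]=Kit[6], then Perth at Rae[11]=Kit[8], then Accra at Rae[12]=Kit[9], then Oslo at Rae[13]=Kit[10], then Perth at Rae[14]=Kit[11] — 9 stops in the same relative order in both, and the DP table's final entry dp[15][14] is also 9, so no common subsequence is longer.

9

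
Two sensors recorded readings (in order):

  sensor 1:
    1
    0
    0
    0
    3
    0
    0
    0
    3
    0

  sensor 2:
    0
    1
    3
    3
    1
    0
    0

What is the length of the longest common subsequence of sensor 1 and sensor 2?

4

Match 1 (sensor 1 #1, sensor 2 #2) → 3 (sensor 1 #5, sensor 2 #4) → 0 (sensor 1 #8, sensor 2 #6) → 0 (sensor 1 #10, sensor 2 #7) — 4 values in the same relative order in both. The LCS DP gives dp[10][7] = 4, so this is optimal.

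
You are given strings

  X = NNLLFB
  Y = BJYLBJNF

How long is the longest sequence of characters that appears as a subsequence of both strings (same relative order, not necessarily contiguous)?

2

One common subsequence of length 2: N [2,7] → F [5,8], and the DP table's final entry dp[6][8] is also 2, so no common subsequence is longer.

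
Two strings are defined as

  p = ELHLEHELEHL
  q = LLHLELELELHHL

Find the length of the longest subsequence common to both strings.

One common subsequence of length 9: L [2,2], H [3,3], L [4,4], E [5,5], E [7,7], L [8,8], E [9,9], H [10,12], L [11,13]. Since dp[11][13] = 9, nothing longer is possible.

9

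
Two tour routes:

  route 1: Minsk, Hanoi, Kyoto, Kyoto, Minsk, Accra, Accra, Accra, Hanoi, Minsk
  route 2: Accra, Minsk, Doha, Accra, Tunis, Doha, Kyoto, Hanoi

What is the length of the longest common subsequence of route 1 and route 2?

One common subsequence of length 3: Minsk at route 1[1]=route 2[2], then Kyoto at route 1[4]=route 2[7], then Hanoi at route 1[9]=route 2[8]. dp[10][8] = 3 confirms this is the maximum.

3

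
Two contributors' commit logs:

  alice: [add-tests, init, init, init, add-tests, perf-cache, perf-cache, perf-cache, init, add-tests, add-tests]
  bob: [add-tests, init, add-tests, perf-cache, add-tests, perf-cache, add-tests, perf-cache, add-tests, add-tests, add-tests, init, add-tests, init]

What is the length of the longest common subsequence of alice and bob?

Pick add-tests [1,1], then init [4,2], then add-tests [5,3], then perf-cache [6,4], then perf-cache [7,6], then perf-cache [8,8], then init [9,12], then add-tests [10,13]; all 8 commits appear in both, in order. dp[11][14] = 8 confirms this is the maximum.

8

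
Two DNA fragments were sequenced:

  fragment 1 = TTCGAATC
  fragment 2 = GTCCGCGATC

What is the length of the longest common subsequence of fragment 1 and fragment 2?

6

Let dp[i][j] be the LCS length of the first i bases of fragment 1 and the first j bases of fragment 2. dp[i][j] = dp[i-1][j-1]+1 when the i-th and j-th bases match, else max(dp[i-1][j], dp[i][j-1]).
    ·  G  T  C  C  G  C  G  A  T  C
 ·  0  0  0  0  0  0  0  0  0  0  0
 T  0  0  1  1  1  1  1  1  1  1  1
 T  0  0  1  1  1  1  1  1  1  2  2
 C  0  0  1  2  2  2  2  2  2  2  3
 G  0  1  1  2  2  3  3  3  3  3  3
 A  0  1  1  2  2  3  3  3  4  4  4
 A  0  1  1  2  2  3  3  3  4  4  4
 T  0  1  2  2  2  3  3  3  4  5  5
 C  0  1  2  3  3  3  4  4  4  5  6
dp[8][10] = 6. One LCS (by backtracking along matches): TCGATC.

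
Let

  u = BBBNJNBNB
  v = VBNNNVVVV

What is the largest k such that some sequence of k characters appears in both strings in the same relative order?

Pick B at u[3]=v[2] → N at u[4]=v[3] → N at u[6]=v[4] → N at u[8]=v[5]; all 4 characters appear in both, in order. Since dp[9][9] = 4, nothing longer is possible.

4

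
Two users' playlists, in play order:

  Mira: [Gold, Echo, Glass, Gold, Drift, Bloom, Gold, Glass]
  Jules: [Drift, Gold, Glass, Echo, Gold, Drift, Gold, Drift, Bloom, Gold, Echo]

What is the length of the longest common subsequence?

Pick Gold (Mira #1, Jules #2); then Echo (Mira #2, Jules #4); then Gold (Mira #4, Jules #7); then Drift (Mira #5, Jules #8); then Bloom (Mira #6, Jules #9); then Gold (Mira #7, Jules #10); all 6 songs appear in both, in order. Since dp[8][11] = 6, nothing longer is possible.

6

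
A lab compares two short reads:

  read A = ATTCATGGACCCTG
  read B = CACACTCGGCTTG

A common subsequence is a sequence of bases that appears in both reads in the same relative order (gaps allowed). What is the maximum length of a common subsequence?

9

One common subsequence of length 9: A [1,2] → C [4,3] → A [5,4] → T [6,6] → G [7,8] → G [8,9] → C [10,10] → T [13,12] → G [14,13]. Since dp[14][13] = 9, nothing longer is possible.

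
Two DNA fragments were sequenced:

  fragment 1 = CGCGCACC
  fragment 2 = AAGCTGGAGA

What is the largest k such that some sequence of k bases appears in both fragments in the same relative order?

4

Let dp[i][j] be the LCS length of the first i bases of fragment 1 and the first j bases of fragment 2. dp[i][j] = dp[i-1][j-1]+1 when the i-th and j-th bases match, else max(dp[i-1][j], dp[i][j-1]).
    ·  A  A  G  C  T  G  G  A  G  A
 ·  0  0  0  0  0  0  0  0  0  0  0
 C  0  0  0  0  1  1  1  1  1  1  1
 G  0  0  0  1  1  1  2  2  2  2  2
 C  0  0  0  1  2  2  2  2  2  2  2
 G  0  0  0  1  2  2  3  3  3  3  3
 C  0  0  0  1  2  2  3  3  3  3  3
 A  0  1  1  1  2  2  3  3  4  4  4
 C  0  1  1  1  2  2  3  3  4  4  4
 C  0  1  1  1  2  2  3  3  4  4  4
dp[8][10] = 4. One LCS (by backtracking along matches): CGGA.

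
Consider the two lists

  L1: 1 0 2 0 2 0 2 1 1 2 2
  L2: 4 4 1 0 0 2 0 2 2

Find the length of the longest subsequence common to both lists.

7

Let dp[i][j] be the LCS length of the first i values of L1 and the first j values of L2. dp[i][j] = dp[i-1][j-1]+1 when the i-th and j-th values match, else max(dp[i-1][j], dp[i][j-1]).
    ·  4  4  1  0  0  2  0  2  2
 ·  0  0  0  0  0  0  0  0  0  0
 1  0  0  0  1  1  1  1  1  1  1
 0  0  0  0  1  2  2  2  2  2  2
 2  0  0  0  1  2  2  3  3  3  3
 0  0  0  0  1  2  3  3  4  4  4
 2  0  0  0  1  2  3  4  4  5  5
 0  0  0  0  1  2  3  4  5  5  5
 2  0  0  0  1  2  3  4  5  6  6
 1  0  0  0  1  2  3  4  5  6  6
 1  0  0  0  1  2  3  4  5  6  6
 2  0  0  0  1  2  3  4  5  6  7
 2  0  0  0  1  2  3  4  5  6  7
dp[11][9] = 7. One LCS (by backtracking along matches): 1, 0, 0, 2, 0, 2, 2.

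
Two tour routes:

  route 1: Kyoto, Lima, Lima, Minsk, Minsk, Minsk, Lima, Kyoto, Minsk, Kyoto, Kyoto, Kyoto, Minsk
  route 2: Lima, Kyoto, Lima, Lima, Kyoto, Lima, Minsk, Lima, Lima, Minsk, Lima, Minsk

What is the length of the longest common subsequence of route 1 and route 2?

7

One common subsequence of length 7: Kyoto at route 1[1]=route 2[2]; then Lima at route 1[2]=route 2[4]; then Lima at route 1[3]=route 2[6]; then Minsk at route 1[4]=route 2[7]; then Minsk at route 1[6]=route 2[10]; then Lima at route 1[7]=route 2[11]; then Minsk at route 1[13]=route 2[12]. The LCS DP gives dp[13][12] = 7, so this is optimal.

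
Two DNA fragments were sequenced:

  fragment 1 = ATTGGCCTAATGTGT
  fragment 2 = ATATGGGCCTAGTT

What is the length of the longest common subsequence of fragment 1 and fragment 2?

12

Match A at fragment 1[1]=fragment 2[1], then T at fragment 1[2]=fragment 2[2], then T at fragment 1[3]=fragment 2[4], then G at fragment 1[4]=fragment 2[6], then G at fragment 1[5]=fragment 2[7], then C at fragment 1[6]=fragment 2[8], then C at fragment 1[7]=fragment 2[9], then T at fragment 1[8]=fragment 2[10], then A at fragment 1[10]=fragment 2[11], then G at fragment 1[12]=fragment 2[12], then T at fragment 1[13]=fragment 2[13], then T at fragment 1[15]=fragment 2[14] — 12 bases in the same relative order in both. Since dp[15][14] = 12, nothing longer is possible.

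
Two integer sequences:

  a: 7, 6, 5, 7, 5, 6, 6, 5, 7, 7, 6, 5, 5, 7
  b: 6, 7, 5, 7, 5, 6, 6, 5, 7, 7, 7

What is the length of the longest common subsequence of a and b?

Pick 7 at a[1]=b[2], then 5 at a[3]=b[3], then 7 at a[4]=b[4], then 5 at a[5]=b[5], then 6 at a[6]=b[6], then 6 at a[7]=b[7], then 5 at a[8]=b[8], then 7 at a[9]=b[9], then 7 at a[10]=b[10], then 7 at a[14]=b[11]; all 10 values appear in both, in order. dp[14][11] = 10 confirms this is the maximum.

10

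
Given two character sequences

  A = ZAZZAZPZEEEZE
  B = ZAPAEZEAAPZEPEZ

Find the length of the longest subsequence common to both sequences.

One common subsequence of length 9: Z at A[1]=B[1] → A at A[2]=B[4] → Z at A[3]=B[6] → A at A[5]=B[9] → P at A[7]=B[10] → Z at A[8]=B[11] → E at A[9]=B[12] → E at A[11]=B[14] → Z at A[12]=B[15]. dp[13][15] = 9 confirms this is the maximum.

9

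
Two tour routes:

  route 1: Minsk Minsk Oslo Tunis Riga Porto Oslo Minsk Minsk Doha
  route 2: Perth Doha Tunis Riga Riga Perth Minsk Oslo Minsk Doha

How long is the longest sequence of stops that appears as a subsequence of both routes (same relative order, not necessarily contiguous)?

Pick Tunis at route 1[4]=route 2[3], then Riga at route 1[5]=route 2[5], then Oslo at route 1[7]=route 2[8], then Minsk at route 1[9]=route 2[9], then Doha at route 1[10]=route 2[10]; all 5 stops appear in both, in order. Since dp[10][10] = 5, nothing longer is possible.

5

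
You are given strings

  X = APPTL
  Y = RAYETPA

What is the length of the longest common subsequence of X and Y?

2

Let dp[i][j] be the LCS length of the first i characters of X and the first j characters of Y. dp[i][j] = dp[i-1][j-1]+1 when the i-th and j-th characters match, else max(dp[i-1][j], dp[i][j-1]).
    ·  R  A  Y  E  T  P  A
 ·  0  0  0  0  0  0  0  0
 A  0  0  1  1  1  1  1  1
 P  0  0  1  1  1  1  2  2
 P  0  0  1  1  1  1  2  2
 T  0  0  1  1  1  2  2  2
 L  0  0  1  1  1  2  2  2
dp[5][7] = 2. One LCS (by backtracking along matches): AP.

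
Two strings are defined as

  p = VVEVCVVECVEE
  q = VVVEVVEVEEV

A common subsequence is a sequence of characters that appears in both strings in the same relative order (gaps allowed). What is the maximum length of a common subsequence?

Taking V (p #1, q #2), then V (p #2, q #3), then E (p #3, q #4), then V (p #6, q #5), then V (p #7, q #6), then E (p #8, q #7), then V (p #10, q #8), then E (p #11, q #9), then E (p #12, q #10) gives a common subsequence of length 9. The LCS DP gives dp[12][11] = 9, so this is optimal.

9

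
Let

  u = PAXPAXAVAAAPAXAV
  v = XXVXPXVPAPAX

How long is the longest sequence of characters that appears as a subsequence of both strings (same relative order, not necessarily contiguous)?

8

Taking X at u[3]=v[4]; then P at u[4]=v[5]; then X at u[6]=v[6]; then V at u[8]=v[7]; then A at u[11]=v[9]; then P at u[12]=v[10]; then A at u[13]=v[11]; then X at u[14]=v[12] gives a common subsequence of length 8. dp[16][12] = 8 confirms this is the maximum.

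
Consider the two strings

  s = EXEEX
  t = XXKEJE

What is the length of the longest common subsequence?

3

Taking X [2,2]; then E [3,4]; then E [4,6] gives a common subsequence of length 3. dp[5][6] = 3 confirms this is the maximum.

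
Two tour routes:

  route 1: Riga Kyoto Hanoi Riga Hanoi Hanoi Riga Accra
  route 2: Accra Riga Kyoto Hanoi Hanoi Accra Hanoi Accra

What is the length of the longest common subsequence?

6

Pick Riga [1,2], then Kyoto [2,3], then Hanoi [3,4], then Hanoi [5,5], then Hanoi [6,7], then Accra [8,8]; all 6 stops appear in both, in order. dp[8][8] = 6 confirms this is the maximum.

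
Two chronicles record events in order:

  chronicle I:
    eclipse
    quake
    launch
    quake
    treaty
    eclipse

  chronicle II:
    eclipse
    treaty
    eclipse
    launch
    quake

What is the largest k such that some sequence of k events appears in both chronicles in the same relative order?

Taking eclipse at chronicle I[1]=chronicle II[3], then launch at chronicle I[3]=chronicle II[4], then quake at chronicle I[4]=chronicle II[5] gives a common subsequence of length 3. Since dp[6][5] = 3, nothing longer is possible.

3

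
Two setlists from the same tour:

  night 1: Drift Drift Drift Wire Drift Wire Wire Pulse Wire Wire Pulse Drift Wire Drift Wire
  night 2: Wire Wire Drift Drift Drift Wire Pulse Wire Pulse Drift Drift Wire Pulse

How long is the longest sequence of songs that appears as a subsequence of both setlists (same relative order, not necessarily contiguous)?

10

One common subsequence of length 10: Drift (night 1 #2, night 2 #3) → Drift (night 1 #3, night 2 #4) → Drift (night 1 #5, night 2 #5) → Wire (night 1 #7, night 2 #6) → Pulse (night 1 #8, night 2 #7) → Wire (night 1 #10, night 2 #8) → Pulse (night 1 #11, night 2 #9) → Drift (night 1 #12, night 2 #10) → Drift (night 1 #14, night 2 #11) → Wire (night 1 #15, night 2 #12), and the DP table's final entry dp[15][13] is also 10, so no common subsequence is longer.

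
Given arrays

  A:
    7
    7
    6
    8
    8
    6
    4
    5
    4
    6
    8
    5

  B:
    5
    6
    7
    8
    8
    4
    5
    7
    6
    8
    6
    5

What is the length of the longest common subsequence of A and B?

8

Let dp[i][j] be the LCS length of the first i values of A and the first j values of B. dp[i][j] = dp[i-1][j-1]+1 when the i-th and j-th values match, else max(dp[i-1][j], dp[i][j-1]).
    ·  5  6  7  8  8  4  5  7  6  8  6  5
 ·  0  0  0  0  0  0  0  0  0  0  0  0  0
 7  0  0  0  1  1  1  1  1  1  1  1  1  1
 7  0  0  0  1  1  1  1  1  2  2  2  2  2
 6  0  0  1  1  1  1  1  1  2  3  3  3  3
 8  0  0  1  1  2  2  2  2  2  3  4  4  4
 8  0  0  1  1  2  3  3  3  3  3  4  4  4
 6  0  0  1  1  2  3  3  3  3  4  4  5  5
 4  0  0  1  1  2  3  4  4  4  4  4  5  5
 5  0  1  1  1  2  3  4  5  5  5  5  5  6
 4  0  1  1  1  2  3  4  5  5  5  5  5  6
 6  0  1  2  2  2  3  4  5  5  6  6  6  6
 8  0  1  2  2  3  3  4  5  5  6  7  7  7
 5  0  1  2  2  3  3  4  5  5  6  7  7  8
dp[12][12] = 8. One LCS (by backtracking along matches): 7, 8, 8, 4, 5, 6, 8, 5.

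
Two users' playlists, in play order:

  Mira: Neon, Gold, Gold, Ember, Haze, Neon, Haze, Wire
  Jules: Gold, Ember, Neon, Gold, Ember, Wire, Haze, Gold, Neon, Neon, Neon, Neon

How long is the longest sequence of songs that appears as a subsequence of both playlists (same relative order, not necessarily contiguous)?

Pick Neon at Mira[1]=Jules[3], Gold at Mira[3]=Jules[4], Ember at Mira[4]=Jules[5], Haze at Mira[5]=Jules[7], Neon at Mira[6]=Jules[12]; all 5 songs appear in both, in order. Since dp[8][12] = 5, nothing longer is possible.

5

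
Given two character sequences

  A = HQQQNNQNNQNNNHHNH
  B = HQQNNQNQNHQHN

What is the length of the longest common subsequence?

One common subsequence of length 12: H [1,1]; then Q [3,2]; then Q [4,3]; then N [5,4]; then N [6,5]; then Q [7,6]; then N [9,7]; then Q [10,8]; then N [13,9]; then H [14,10]; then H [15,12]; then N [16,13]. The LCS DP gives dp[17][13] = 12, so this is optimal.

12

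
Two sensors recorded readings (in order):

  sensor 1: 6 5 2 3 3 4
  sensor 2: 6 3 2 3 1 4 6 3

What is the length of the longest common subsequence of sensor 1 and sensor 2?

4

One common subsequence of length 4: 6 (sensor 1 #1, sensor 2 #1) → 2 (sensor 1 #3, sensor 2 #3) → 3 (sensor 1 #4, sensor 2 #4) → 3 (sensor 1 #5, sensor 2 #8). Since dp[6][8] = 4, nothing longer is possible.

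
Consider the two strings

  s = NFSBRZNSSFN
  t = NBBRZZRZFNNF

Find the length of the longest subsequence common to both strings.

Let dp[i][j] be the LCS length of the first i characters of s and the first j characters of t. dp[i][j] = dp[i-1][j-1]+1 when the i-th and j-th characters match, else max(dp[i-1][j], dp[i][j-1]).
    ·  N  B  B  R  Z  Z  R  Z  F  N  N  F
 ·  0  0  0  0  0  0  0  0  0  0  0  0  0
 N  0  1  1  1  1  1  1  1  1  1  1  1  1
 F  0  1  1  1  1  1  1  1  1  2  2  2  2
 S  0  1  1  1  1  1  1  1  1  2  2  2  2
 B  0  1  2  2  2  2  2  2  2  2  2  2  2
 R  0  1  2  2  3  3  3  3  3  3  3  3  3
 Z  0  1  2  2  3  4  4  4  4  4  4  4  4
 N  0  1  2  2  3  4  4  4  4  4  5  5  5
 S  0  1  2  2  3  4  4  4  4  4  5  5  5
 S  0  1  2  2  3  4  4  4  4  4  5  5  5
 F  0  1  2  2  3  4  4  4  4  5  5  5  6
 N  0  1  2  2  3  4  4  4  4  5  6  6  6
dp[11][12] = 6. One LCS (by backtracking along matches): NBRZNF.

6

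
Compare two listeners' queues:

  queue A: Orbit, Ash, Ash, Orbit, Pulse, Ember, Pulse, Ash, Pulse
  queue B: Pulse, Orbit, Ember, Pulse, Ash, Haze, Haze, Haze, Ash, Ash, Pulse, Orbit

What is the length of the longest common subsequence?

Pick Orbit at queue A[1]=queue B[2], then Ash at queue A[2]=queue B[5], then Ash at queue A[3]=queue B[9], then Ash at queue A[8]=queue B[10], then Pulse at queue A[9]=queue B[11]; all 5 songs appear in both, in order. The LCS DP gives dp[9][12] = 5, so this is optimal.

5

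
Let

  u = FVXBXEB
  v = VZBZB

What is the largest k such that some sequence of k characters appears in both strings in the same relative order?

Match V at u[2]=v[1], then B at u[4]=v[3], then B at u[7]=v[5] — 3 characters in the same relative order in both, and the DP table's final entry dp[7][5] is also 3, so no common subsequence is longer.

3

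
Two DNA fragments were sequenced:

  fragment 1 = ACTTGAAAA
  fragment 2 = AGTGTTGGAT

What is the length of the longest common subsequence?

Pick A at fragment 1[1]=fragment 2[1], T at fragment 1[3]=fragment 2[5], T at fragment 1[4]=fragment 2[6], G at fragment 1[5]=fragment 2[8], A at fragment 1[6]=fragment 2[9]; all 5 bases appear in both, in order. dp[9][10] = 5 confirms this is the maximum.

5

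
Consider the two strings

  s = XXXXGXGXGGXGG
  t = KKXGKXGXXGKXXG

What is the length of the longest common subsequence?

8

Taking X at s[1]=t[3], then X at s[2]=t[6], then X at s[3]=t[8], then X at s[4]=t[9], then G at s[5]=t[10], then X at s[8]=t[12], then X at s[11]=t[13], then G at s[13]=t[14] gives a common subsequence of length 8, and the DP table's final entry dp[13][14] is also 8, so no common subsequence is longer.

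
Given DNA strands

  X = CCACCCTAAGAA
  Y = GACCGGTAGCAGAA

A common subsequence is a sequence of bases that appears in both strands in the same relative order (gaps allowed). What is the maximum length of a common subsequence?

Match A at X[3]=Y[2], then C at X[4]=Y[3], then C at X[5]=Y[4], then T at X[7]=Y[7], then A at X[8]=Y[8], then A at X[9]=Y[11], then G at X[10]=Y[12], then A at X[11]=Y[13], then A at X[12]=Y[14] — 9 bases in the same relative order in both. dp[12][14] = 9 confirms this is the maximum.

9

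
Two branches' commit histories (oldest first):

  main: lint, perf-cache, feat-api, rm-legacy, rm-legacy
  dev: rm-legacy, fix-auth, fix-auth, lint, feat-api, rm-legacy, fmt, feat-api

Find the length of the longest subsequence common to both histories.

Pick lint at main[1]=dev[4]; then feat-api at main[3]=dev[5]; then rm-legacy at main[4]=dev[6]; all 3 commits appear in both, in order. dp[5][8] = 3 confirms this is the maximum.

3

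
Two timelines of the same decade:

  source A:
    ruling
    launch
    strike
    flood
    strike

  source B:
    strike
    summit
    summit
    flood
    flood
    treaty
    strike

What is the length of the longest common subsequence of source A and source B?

Taking strike at source A[3]=source B[1] → flood at source A[4]=source B[5] → strike at source A[5]=source B[7] gives a common subsequence of length 3. The LCS DP gives dp[5][7] = 3, so this is optimal.

3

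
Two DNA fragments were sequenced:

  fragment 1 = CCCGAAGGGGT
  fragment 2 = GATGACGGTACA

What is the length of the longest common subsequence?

6

Match G at fragment 1[4]=fragment 2[1], then A at fragment 1[5]=fragment 2[2], then A at fragment 1[6]=fragment 2[5], then G at fragment 1[9]=fragment 2[7], then G at fragment 1[10]=fragment 2[8], then T at fragment 1[11]=fragment 2[9] — 6 bases in the same relative order in both, and the DP table's final entry dp[11][12] is also 6, so no common subsequence is longer.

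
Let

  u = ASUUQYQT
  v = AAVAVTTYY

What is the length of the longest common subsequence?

2

Pick A at u[1]=v[4], Y at u[6]=v[9]; all 2 characters appear in both, in order. dp[8][9] = 2 confirms this is the maximum.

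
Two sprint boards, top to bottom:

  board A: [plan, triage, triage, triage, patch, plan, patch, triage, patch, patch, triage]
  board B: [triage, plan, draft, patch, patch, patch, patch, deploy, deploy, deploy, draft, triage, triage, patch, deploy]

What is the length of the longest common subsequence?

6

Taking plan [1,2]; then patch [5,4]; then patch [7,5]; then patch [9,6]; then patch [10,7]; then triage [11,13] gives a common subsequence of length 6. The LCS DP gives dp[11][15] = 6, so this is optimal.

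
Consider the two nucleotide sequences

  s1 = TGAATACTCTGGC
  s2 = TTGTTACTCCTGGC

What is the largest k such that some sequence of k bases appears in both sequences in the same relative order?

11

Taking T at s1[1]=s2[2]; then G at s1[2]=s2[3]; then T at s1[5]=s2[5]; then A at s1[6]=s2[6]; then C at s1[7]=s2[7]; then T at s1[8]=s2[8]; then C at s1[9]=s2[10]; then T at s1[10]=s2[11]; then G at s1[11]=s2[12]; then G at s1[12]=s2[13]; then C at s1[13]=s2[14] gives a common subsequence of length 11. The LCS DP gives dp[13][14] = 11, so this is optimal.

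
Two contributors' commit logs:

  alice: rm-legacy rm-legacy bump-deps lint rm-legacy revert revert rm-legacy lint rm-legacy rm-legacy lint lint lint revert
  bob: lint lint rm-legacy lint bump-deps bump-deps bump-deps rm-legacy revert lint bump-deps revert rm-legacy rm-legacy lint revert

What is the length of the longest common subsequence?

9

Pick rm-legacy at alice[1]=bob[3], then bump-deps at alice[3]=bob[7], then rm-legacy at alice[5]=bob[8], then revert at alice[6]=bob[9], then revert at alice[7]=bob[12], then rm-legacy at alice[10]=bob[13], then rm-legacy at alice[11]=bob[14], then lint at alice[14]=bob[15], then revert at alice[15]=bob[16]; all 9 commits appear in both, in order, and the DP table's final entry dp[15][16] is also 9, so no common subsequence is longer.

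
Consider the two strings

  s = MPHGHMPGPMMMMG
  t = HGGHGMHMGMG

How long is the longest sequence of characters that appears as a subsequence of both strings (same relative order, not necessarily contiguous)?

8

One common subsequence of length 8: H (s #3, t #1) → G (s #4, t #3) → H (s #5, t #4) → G (s #8, t #5) → M (s #10, t #6) → M (s #11, t #8) → M (s #13, t #10) → G (s #14, t #11). The LCS DP gives dp[14][11] = 8, so this is optimal.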